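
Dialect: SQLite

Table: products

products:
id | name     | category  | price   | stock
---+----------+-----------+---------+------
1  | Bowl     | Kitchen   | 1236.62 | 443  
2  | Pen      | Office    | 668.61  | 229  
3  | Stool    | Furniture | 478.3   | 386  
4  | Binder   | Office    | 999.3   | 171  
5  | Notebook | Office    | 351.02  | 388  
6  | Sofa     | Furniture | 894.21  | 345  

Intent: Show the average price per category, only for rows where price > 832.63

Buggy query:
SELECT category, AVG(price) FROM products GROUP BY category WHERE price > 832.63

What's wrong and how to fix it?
Bug: Row-level WHERE must come before GROUP BY in the clause order

Fix: Move the WHERE clause before GROUP BY

Corrected query:
SELECT category, AVG(price) FROM products WHERE price > 832.63 GROUP BY category

Result:
category  | AVG(price)
----------+-----------
Furniture | 894.21    
Kitchen   | 1236.62   
Office    | 999.3     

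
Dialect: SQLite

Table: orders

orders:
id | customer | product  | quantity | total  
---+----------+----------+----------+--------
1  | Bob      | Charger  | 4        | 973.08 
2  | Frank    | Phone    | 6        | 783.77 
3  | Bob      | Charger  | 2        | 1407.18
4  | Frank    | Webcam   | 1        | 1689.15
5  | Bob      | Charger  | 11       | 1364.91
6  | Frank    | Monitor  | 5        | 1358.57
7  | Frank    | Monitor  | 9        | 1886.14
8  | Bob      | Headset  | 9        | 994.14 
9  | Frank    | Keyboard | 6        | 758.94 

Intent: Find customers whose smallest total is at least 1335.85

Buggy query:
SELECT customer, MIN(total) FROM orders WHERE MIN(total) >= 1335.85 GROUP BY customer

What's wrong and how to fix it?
Bug: MIN() in WHERE is a misuse of aggregate

Fix: Use HAVING for the per-group MIN condition

Corrected query:
SELECT customer, MIN(total) FROM orders GROUP BY customer HAVING MIN(total) >= 1335.85

Result:
(no rows)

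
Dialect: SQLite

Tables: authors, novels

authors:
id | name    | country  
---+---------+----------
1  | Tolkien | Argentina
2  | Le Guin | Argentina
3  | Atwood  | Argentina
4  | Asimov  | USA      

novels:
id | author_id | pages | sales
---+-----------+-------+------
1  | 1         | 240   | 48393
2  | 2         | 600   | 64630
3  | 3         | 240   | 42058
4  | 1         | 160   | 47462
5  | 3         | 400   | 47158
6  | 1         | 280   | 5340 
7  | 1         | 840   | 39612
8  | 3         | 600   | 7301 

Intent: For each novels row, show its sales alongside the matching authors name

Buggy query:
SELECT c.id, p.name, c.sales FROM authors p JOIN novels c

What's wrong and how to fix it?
Bug: JOIN with no ON clause produces a cartesian product; every novels row pairs with every authors row

Fix: Specify the join condition linking the foreign key to the parent id

Corrected query:
SELECT c.id, p.name, c.sales FROM authors p JOIN novels c ON c.author_id = p.id

Result:
id | name    | sales
---+---------+------
1  | Tolkien | 48393
2  | Le Guin | 64630
3  | Atwood  | 42058
4  | Tolkien | 47462
5  | Atwood  | 47158
6  | Tolkien | 5340 
7  | Tolkien | 39612
8  | Atwood  | 7301 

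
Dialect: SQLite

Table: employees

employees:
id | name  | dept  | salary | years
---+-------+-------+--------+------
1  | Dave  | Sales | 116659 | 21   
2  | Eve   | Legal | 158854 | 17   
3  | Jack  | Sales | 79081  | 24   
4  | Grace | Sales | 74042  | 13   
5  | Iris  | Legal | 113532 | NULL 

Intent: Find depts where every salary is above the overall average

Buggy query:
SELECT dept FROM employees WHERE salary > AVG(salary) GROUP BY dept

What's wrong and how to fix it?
Bug: WHERE evaluates per row before aggregation, so AVG() is unavailable

Fix: Compute the overall average in a scalar subquery and compare each group's MIN against it in HAVING

Corrected query:
SELECT dept FROM employees GROUP BY dept HAVING MIN(salary) > (SELECT AVG(salary) FROM employees)

Result:
dept 
-----
Legal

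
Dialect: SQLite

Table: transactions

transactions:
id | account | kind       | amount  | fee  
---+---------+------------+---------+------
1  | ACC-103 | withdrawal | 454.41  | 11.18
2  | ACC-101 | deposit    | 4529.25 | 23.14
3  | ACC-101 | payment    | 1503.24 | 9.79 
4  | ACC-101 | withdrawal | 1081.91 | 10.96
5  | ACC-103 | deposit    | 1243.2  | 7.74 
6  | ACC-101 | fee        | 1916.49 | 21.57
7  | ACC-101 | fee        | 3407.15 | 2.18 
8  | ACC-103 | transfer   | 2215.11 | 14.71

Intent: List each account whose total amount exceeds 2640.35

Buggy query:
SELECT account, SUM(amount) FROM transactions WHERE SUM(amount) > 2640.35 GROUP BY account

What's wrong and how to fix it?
Bug: SUM(amount) is an aggregate, but WHERE filters rows before aggregation

Fix: Move the aggregate condition to a HAVING clause

Corrected query:
SELECT account, SUM(amount) FROM transactions GROUP BY account HAVING SUM(amount) > 2640.35

Result:
account | SUM(amount)
--------+------------
ACC-101 | 12438.04   
ACC-103 | 3912.72    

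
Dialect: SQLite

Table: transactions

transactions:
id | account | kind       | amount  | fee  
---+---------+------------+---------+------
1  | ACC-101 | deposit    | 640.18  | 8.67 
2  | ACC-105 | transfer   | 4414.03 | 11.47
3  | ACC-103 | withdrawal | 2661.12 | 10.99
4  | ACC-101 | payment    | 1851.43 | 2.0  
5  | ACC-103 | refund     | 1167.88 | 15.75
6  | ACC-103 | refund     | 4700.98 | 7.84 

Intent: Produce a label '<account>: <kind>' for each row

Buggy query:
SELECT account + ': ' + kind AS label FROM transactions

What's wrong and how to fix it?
Bug: SQLite uses || for string concatenation; + coerces text to numbers (yielding 0)

Fix: Use the || operator for string concatenation

Corrected query:
SELECT account || ': ' || kind AS label FROM transactions

Result:
label              
-------------------
ACC-101: deposit   
ACC-105: transfer  
ACC-103: withdrawal
ACC-101: payment   
ACC-103: refund    
ACC-103: refund    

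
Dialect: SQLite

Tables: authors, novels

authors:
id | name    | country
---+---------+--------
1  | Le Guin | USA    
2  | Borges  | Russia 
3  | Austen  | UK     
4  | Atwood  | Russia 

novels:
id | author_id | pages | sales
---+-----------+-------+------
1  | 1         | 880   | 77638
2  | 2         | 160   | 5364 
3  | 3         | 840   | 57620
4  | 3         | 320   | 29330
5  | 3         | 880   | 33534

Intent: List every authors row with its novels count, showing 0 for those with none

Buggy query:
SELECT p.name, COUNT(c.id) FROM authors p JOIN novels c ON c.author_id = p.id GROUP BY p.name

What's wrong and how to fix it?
Bug: INNER JOIN drops authors rows that have no matching novels rows

Fix: Switch to LEFT JOIN to retain unmatched parent rows

Corrected query:
SELECT p.name, COUNT(c.id) FROM authors p LEFT JOIN novels c ON c.author_id = p.id GROUP BY p.name

Result:
name    | COUNT(c.id)
--------+------------
Atwood  | 0          
Austen  | 3          
Borges  | 1          
Le Guin | 1          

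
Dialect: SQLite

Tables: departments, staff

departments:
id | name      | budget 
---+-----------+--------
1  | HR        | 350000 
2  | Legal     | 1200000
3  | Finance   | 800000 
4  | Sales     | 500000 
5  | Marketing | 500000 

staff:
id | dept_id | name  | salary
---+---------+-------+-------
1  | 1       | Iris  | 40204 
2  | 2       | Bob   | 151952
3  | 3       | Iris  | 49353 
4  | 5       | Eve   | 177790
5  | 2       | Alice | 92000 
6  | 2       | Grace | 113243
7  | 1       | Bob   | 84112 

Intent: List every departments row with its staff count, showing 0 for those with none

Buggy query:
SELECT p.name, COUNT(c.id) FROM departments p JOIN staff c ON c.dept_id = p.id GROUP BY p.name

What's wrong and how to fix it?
Bug: INNER JOIN drops departments rows that have no matching staff rows

Fix: Switch to LEFT JOIN to retain unmatched parent rows

Corrected query:
SELECT p.name, COUNT(c.id) FROM departments p LEFT JOIN staff c ON c.dept_id = p.id GROUP BY p.name

Result:
name      | COUNT(c.id)
----------+------------
Finance   | 1          
HR        | 2          
Legal     | 3          
Marketing | 1          
Sales     | 0          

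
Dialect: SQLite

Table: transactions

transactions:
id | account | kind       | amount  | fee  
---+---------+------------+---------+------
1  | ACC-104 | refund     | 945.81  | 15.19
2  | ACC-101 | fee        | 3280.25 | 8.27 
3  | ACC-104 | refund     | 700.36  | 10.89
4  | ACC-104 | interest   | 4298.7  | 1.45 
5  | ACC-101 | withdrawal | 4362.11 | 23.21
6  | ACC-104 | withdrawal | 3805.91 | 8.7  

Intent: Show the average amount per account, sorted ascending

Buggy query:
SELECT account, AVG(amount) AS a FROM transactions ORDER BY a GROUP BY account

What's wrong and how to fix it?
Bug: ORDER BY appears before GROUP BY; SQL clause order requires GROUP BY first

Fix: Reorder: SELECT … FROM … GROUP BY … ORDER BY …

Corrected query:
SELECT account, AVG(amount) AS a FROM transactions GROUP BY account ORDER BY a

Result:
account | a       
--------+---------
ACC-104 | 2437.695
ACC-101 | 3821.18 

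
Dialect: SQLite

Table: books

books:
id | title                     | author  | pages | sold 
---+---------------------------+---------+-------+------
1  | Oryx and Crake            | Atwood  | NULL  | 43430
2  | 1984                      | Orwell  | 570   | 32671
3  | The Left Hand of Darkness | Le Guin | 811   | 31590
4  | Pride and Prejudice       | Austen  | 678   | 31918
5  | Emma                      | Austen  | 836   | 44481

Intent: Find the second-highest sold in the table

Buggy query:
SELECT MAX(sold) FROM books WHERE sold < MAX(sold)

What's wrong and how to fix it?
Bug: MAX(sold) on the right of the comparison is an aggregate-in-WHERE error

Fix: Put the inner MAX in a scalar subquery

Corrected query:
SELECT MAX(sold) FROM books WHERE sold < (SELECT MAX(sold) FROM books)

Result:
MAX(sold)
---------
43430    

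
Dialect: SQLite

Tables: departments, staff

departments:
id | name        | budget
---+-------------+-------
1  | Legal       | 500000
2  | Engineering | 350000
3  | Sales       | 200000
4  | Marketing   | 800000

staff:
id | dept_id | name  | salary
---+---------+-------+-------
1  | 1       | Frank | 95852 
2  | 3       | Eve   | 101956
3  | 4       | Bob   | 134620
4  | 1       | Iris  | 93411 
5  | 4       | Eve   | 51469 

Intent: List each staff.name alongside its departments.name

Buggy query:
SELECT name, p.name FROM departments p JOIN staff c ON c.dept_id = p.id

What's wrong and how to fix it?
Bug: 'name' exists in both joined tables, so the database can't tell which one is meant

Fix: Qualify the column with its table alias (c.name)

Corrected query:
SELECT c.name, p.name FROM departments p JOIN staff c ON c.dept_id = p.id

Result:
name  | name     
------+----------
Frank | Legal    
Eve   | Sales    
Bob   | Marketing
Iris  | Legal    
Eve   | Marketing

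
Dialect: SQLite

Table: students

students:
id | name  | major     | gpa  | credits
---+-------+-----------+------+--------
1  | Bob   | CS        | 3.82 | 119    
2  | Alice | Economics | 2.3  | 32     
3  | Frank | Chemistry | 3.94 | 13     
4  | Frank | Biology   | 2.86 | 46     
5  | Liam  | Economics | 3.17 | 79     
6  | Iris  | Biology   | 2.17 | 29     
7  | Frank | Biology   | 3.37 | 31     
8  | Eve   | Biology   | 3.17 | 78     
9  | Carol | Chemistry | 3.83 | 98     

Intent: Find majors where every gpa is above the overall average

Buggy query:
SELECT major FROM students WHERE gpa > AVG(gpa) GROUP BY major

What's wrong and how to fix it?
Bug: AVG() is an aggregate; it can't sit directly in WHERE

Fix: Use a subquery for AVG and a HAVING MIN(...) filter so the condition holds for every row in the group

Corrected query:
SELECT major FROM students GROUP BY major HAVING MIN(gpa) > (SELECT AVG(gpa) FROM students)

Result:
major    
---------
CS       
Chemistry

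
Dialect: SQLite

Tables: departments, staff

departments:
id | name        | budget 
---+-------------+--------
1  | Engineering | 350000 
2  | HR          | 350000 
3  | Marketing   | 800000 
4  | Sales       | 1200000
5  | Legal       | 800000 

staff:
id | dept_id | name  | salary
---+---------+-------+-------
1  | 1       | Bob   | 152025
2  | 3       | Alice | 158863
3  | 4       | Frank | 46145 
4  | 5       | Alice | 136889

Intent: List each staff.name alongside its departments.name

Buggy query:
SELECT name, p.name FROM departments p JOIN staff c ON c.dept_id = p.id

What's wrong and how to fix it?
Bug: 'name' exists in both joined tables, so the database can't tell which one is meant

Fix: Qualify the column with its table alias (c.name)

Corrected query:
SELECT c.name, p.name FROM departments p JOIN staff c ON c.dept_id = p.id

Result:
name  | name       
------+------------
Bob   | Engineering
Alice | Marketing  
Frank | Sales      
Alice | Legal      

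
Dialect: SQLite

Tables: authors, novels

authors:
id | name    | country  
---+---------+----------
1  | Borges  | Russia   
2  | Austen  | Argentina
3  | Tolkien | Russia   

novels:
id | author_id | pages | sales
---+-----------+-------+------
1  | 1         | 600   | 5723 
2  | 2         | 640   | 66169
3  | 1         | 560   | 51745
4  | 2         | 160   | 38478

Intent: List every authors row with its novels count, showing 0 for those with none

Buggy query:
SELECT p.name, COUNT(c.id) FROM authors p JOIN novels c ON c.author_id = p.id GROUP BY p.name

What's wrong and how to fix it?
Bug: INNER JOIN drops authors rows that have no matching novels rows

Fix: Switch to LEFT JOIN to retain unmatched parent rows

Corrected query:
SELECT p.name, COUNT(c.id) FROM authors p LEFT JOIN novels c ON c.author_id = p.id GROUP BY p.name

Result:
name    | COUNT(c.id)
--------+------------
Austen  | 2          
Borges  | 2          
Tolkien | 0          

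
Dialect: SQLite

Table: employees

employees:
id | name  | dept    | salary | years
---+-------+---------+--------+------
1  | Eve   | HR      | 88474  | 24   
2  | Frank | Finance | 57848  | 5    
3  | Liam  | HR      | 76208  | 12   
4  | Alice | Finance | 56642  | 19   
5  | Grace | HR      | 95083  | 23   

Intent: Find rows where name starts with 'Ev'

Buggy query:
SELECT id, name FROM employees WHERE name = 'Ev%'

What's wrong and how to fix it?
Bug: '=' compares the literal string including the % character; pattern matching needs LIKE

Fix: Replace '=' with LIKE so 'Ev%' is treated as a pattern

Corrected query:
SELECT id, name FROM employees WHERE name LIKE 'Ev%'

Result:
id | name
---+-----
1  | Eve 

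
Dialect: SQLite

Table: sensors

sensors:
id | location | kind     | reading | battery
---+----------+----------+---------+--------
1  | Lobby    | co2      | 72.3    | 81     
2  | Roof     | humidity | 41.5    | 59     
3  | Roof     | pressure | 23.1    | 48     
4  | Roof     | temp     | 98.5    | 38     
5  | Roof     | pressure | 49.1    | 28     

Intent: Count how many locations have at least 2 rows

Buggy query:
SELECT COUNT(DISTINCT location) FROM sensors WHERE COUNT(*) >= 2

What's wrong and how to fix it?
Bug: COUNT(*) cannot appear in WHERE; the per-group count doesn't exist yet

Fix: Use a subquery that GROUPs and filters with HAVING, then count its rows

Corrected query:
SELECT COUNT(*) FROM (SELECT location FROM sensors GROUP BY location HAVING COUNT(*) >= 2)

Result:
COUNT(*)
--------
1       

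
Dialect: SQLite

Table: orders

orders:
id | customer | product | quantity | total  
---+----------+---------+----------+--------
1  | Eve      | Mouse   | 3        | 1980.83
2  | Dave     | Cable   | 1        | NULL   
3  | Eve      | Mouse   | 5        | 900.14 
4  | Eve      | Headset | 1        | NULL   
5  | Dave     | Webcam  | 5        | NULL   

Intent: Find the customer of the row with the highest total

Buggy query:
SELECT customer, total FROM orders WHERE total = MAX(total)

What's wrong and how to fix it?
Bug: WHERE is evaluated per row; an aggregate over the whole table isn't defined there

Fix: Wrap MAX in a scalar subquery so WHERE compares against a single value

Corrected query:
SELECT customer, total FROM orders WHERE total = (SELECT MAX(total) FROM orders)

Result:
customer | total  
---------+--------
Eve      | 1980.83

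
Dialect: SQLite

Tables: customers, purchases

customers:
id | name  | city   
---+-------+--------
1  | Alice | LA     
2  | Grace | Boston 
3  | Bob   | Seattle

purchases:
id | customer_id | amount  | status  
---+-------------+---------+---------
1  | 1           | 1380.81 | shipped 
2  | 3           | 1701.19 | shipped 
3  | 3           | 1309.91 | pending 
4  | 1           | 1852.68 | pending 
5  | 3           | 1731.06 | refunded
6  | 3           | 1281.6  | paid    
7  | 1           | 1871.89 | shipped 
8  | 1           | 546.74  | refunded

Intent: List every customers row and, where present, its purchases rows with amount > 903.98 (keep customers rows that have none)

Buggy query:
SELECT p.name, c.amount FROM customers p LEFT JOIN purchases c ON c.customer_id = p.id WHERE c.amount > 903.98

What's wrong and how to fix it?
Bug: Filtering c.amount in WHERE discards the NULL rows produced by LEFT JOIN, turning it into an inner join

Fix: Put 'c.amount > 903.98' in the JOIN's ON clause instead of WHERE

Corrected query:
SELECT p.name, c.amount FROM customers p LEFT JOIN purchases c ON c.customer_id = p.id AND c.amount > 903.98

Result:
name  | amount 
------+--------
Alice | 1380.81
Alice | 1852.68
Alice | 1871.89
Grace | NULL   
Bob   | 1281.6 
Bob   | 1309.91
Bob   | 1701.19
Bob   | 1731.06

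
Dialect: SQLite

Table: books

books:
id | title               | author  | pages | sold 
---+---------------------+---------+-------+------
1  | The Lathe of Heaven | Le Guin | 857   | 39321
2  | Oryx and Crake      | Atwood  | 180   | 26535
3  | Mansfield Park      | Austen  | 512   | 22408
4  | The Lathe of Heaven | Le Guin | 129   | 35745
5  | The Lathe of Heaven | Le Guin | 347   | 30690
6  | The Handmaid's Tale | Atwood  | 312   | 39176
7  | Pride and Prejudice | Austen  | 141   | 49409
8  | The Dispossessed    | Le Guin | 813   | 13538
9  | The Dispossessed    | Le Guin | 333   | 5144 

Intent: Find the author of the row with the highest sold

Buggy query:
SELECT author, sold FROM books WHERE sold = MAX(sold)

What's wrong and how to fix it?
Bug: WHERE is evaluated per row; an aggregate over the whole table isn't defined there

Fix: Wrap MAX in a scalar subquery so WHERE compares against a single value

Corrected query:
SELECT author, sold FROM books WHERE sold = (SELECT MAX(sold) FROM books)

Result:
author | sold 
-------+------
Austen | 49409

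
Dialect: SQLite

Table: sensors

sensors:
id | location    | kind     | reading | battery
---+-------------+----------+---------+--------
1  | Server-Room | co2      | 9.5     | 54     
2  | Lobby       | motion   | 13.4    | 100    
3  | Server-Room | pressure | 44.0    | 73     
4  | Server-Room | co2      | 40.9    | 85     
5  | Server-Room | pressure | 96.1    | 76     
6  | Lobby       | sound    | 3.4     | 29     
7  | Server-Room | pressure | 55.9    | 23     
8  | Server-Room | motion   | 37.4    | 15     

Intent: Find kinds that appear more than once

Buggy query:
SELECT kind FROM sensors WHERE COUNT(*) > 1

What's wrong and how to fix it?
Bug: COUNT(*) is an aggregate and cannot be used in WHERE

Fix: GROUP BY kind, then filter groups with HAVING COUNT(*) > 1

Corrected query:
SELECT kind FROM sensors GROUP BY kind HAVING COUNT(*) > 1

Result:
kind    
--------
co2     
motion  
pressure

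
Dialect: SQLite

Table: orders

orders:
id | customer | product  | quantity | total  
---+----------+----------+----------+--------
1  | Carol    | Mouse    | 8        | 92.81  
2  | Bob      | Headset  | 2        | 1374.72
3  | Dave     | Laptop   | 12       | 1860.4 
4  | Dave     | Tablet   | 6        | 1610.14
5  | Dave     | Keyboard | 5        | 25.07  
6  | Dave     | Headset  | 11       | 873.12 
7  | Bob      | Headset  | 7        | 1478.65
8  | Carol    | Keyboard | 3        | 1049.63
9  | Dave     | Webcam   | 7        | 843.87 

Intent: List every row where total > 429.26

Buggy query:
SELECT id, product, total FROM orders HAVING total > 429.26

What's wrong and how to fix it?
Bug: This is a non-aggregate query (no GROUP BY, no aggregates), so in SQLite the HAVING clause is invalid here; a row-level condition belongs in WHERE

Fix: Use WHERE for row-level filtering

Corrected query:
SELECT id, product, total FROM orders WHERE total > 429.26

Result:
id | product  | total  
---+----------+--------
2  | Headset  | 1374.72
3  | Laptop   | 1860.4 
4  | Tablet   | 1610.14
6  | Headset  | 873.12 
7  | Headset  | 1478.65
8  | Keyboard | 1049.63
9  | Webcam   | 843.87 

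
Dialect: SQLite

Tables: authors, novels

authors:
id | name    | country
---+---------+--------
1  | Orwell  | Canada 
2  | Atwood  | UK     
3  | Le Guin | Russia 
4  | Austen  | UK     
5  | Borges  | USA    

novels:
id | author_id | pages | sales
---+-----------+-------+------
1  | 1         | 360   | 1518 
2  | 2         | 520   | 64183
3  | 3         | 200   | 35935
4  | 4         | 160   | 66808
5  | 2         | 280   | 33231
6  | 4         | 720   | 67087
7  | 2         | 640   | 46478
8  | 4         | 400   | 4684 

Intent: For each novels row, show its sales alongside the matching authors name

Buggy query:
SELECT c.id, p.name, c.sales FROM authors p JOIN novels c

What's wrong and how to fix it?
Bug: Missing join condition: each novels row is matched to all authors rows instead of just its own

Fix: Add ON c.author_id = p.id to the JOIN

Corrected query:
SELECT c.id, p.name, c.sales FROM authors p JOIN novels c ON c.author_id = p.id

Result:
id | name    | sales
---+---------+------
1  | Orwell  | 1518 
2  | Atwood  | 64183
3  | Le Guin | 35935
4  | Austen  | 66808
5  | Atwood  | 33231
6  | Austen  | 67087
7  | Atwood  | 46478
8  | Austen  | 4684 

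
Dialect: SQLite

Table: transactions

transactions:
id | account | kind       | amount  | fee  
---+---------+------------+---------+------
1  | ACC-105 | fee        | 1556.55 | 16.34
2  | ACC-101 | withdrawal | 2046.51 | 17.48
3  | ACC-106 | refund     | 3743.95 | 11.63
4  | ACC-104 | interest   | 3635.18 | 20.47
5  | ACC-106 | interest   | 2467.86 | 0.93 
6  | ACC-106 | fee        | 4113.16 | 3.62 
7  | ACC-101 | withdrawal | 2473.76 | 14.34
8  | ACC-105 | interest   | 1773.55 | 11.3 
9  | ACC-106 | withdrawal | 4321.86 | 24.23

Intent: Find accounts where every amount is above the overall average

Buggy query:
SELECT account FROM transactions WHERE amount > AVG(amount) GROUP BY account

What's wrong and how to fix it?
Bug: AVG() is an aggregate; it can't sit directly in WHERE

Fix: Compute the overall average in a scalar subquery and compare each group's MIN against it in HAVING

Corrected query:
SELECT account FROM transactions GROUP BY account HAVING MIN(amount) > (SELECT AVG(amount) FROM transactions)

Result:
account
-------
ACC-104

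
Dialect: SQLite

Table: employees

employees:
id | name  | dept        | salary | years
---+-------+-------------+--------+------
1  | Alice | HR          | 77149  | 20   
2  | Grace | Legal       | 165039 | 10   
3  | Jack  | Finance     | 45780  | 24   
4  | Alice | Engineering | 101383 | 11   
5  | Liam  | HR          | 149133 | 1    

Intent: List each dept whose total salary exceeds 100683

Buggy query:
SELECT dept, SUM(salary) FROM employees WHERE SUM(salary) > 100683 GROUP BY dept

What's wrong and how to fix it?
Bug: SUM(salary) is an aggregate, but WHERE filters rows before aggregation

Fix: Use HAVING (which filters groups after aggregation) instead of WHERE

Corrected query:
SELECT dept, SUM(salary) FROM employees GROUP BY dept HAVING SUM(salary) > 100683

Result:
dept        | SUM(salary)
------------+------------
Engineering | 101383     
HR          | 226282     
Legal       | 165039     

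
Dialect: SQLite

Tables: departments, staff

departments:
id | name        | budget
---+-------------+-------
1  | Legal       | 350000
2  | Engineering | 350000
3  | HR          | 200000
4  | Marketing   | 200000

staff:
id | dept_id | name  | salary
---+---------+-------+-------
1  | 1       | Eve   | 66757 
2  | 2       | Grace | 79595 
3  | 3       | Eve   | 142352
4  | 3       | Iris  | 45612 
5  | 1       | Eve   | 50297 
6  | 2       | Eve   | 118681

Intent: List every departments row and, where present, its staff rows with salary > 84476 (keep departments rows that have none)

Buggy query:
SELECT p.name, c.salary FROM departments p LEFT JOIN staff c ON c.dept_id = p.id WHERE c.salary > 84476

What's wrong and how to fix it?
Bug: A WHERE condition on the right-hand table after LEFT JOIN drops unmatched parents

Fix: Put 'c.salary > 84476' in the JOIN's ON clause instead of WHERE

Corrected query:
SELECT p.name, c.salary FROM departments p LEFT JOIN staff c ON c.dept_id = p.id AND c.salary > 84476

Result:
name        | salary
------------+-------
Legal       | NULL  
Engineering | 118681
HR          | 142352
Marketing   | NULL  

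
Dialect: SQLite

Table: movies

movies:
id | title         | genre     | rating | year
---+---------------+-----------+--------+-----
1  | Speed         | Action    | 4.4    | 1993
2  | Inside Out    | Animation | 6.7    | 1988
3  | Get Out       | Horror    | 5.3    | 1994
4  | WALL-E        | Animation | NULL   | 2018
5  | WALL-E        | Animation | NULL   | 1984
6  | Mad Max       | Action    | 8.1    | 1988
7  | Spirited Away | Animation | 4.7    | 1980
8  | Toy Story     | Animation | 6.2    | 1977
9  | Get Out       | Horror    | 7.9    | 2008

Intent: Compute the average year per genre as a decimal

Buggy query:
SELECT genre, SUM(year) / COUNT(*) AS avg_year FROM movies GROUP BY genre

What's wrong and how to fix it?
Bug: Both operands are integers, so '/' performs integer division and truncates

Fix: Cast one side to REAL so the division keeps the fractional part

Corrected query:
SELECT genre, SUM(year) * 1.0 / COUNT(*) AS avg_year FROM movies GROUP BY genre

Result:
genre     | avg_year
----------+---------
Action    | 1990.5  
Animation | 1989.4  
Horror    | 2001    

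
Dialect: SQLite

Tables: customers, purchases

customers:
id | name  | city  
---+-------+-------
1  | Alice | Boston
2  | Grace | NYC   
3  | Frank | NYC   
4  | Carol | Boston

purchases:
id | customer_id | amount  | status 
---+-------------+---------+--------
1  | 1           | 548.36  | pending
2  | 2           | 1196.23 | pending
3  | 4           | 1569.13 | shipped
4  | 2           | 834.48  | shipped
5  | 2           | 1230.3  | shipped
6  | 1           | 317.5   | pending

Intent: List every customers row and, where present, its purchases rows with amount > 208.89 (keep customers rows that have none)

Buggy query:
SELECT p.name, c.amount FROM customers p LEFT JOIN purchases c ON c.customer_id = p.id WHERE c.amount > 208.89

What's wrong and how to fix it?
Bug: Filtering c.amount in WHERE discards the NULL rows produced by LEFT JOIN, turning it into an inner join

Fix: Move the right-table condition into the ON clause so unmatched parents are kept

Corrected query:
SELECT p.name, c.amount FROM customers p LEFT JOIN purchases c ON c.customer_id = p.id AND c.amount > 208.89

Result:
name  | amount 
------+--------
Alice | 317.5  
Alice | 548.36 
Grace | 834.48 
Grace | 1196.23
Grace | 1230.3 
Frank | NULL   
Carol | 1569.13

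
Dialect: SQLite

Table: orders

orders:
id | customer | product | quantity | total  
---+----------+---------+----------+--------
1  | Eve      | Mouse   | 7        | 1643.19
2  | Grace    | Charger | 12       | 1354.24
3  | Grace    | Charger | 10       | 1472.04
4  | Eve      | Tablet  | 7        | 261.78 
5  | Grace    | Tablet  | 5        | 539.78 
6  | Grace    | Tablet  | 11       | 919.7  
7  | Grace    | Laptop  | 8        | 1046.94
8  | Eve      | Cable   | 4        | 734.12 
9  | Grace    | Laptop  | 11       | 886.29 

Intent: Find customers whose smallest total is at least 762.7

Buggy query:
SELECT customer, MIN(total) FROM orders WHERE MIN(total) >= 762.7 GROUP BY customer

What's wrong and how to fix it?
Bug: Aggregates like MIN are computed per group after WHERE runs

Fix: Use HAVING for the per-group MIN condition

Corrected query:
SELECT customer, MIN(total) FROM orders GROUP BY customer HAVING MIN(total) >= 762.7

Result:
(no rows)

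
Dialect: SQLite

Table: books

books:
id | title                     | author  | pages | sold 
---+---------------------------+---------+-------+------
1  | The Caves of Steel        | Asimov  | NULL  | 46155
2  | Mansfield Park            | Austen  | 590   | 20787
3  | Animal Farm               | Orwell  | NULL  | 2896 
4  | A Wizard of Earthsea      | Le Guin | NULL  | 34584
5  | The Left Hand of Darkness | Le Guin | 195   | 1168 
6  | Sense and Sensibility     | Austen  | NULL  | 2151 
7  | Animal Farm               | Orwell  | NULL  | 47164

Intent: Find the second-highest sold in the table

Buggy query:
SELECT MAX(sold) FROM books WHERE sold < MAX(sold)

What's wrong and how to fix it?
Bug: MAX(sold) on the right of the comparison is an aggregate-in-WHERE error

Fix: Put the inner MAX in a scalar subquery

Corrected query:
SELECT MAX(sold) FROM books WHERE sold < (SELECT MAX(sold) FROM books)

Result:
MAX(sold)
---------
46155    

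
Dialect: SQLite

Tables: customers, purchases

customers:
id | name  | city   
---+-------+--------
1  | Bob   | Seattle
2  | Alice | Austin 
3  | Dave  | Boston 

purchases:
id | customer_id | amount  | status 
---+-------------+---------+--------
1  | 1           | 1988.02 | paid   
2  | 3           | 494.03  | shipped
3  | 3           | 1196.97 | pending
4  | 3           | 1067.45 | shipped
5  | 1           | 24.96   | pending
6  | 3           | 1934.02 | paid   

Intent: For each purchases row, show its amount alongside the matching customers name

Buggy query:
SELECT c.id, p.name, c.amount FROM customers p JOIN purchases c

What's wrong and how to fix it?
Bug: JOIN with no ON clause produces a cartesian product; every purchases row pairs with every customers row

Fix: Specify the join condition linking the foreign key to the parent id

Corrected query:
SELECT c.id, p.name, c.amount FROM customers p JOIN purchases c ON c.customer_id = p.id

Result:
id | name | amount 
---+------+--------
1  | Bob  | 1988.02
2  | Dave | 494.03 
3  | Dave | 1196.97
4  | Dave | 1067.45
5  | Bob  | 24.96  
6  | Dave | 1934.02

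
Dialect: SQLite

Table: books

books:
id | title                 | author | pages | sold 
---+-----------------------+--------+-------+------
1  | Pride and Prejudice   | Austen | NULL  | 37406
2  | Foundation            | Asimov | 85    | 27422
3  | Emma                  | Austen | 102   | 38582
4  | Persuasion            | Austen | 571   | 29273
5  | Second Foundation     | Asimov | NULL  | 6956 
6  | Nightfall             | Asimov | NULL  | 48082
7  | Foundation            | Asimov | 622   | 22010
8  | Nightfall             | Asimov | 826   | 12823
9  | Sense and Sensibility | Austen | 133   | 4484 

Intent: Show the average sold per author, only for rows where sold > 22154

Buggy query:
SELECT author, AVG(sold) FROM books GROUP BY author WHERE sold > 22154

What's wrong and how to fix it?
Bug: Row-level WHERE must come before GROUP BY in the clause order

Fix: Place WHERE between FROM and GROUP BY

Corrected query:
SELECT author, AVG(sold) FROM books WHERE sold > 22154 GROUP BY author

Result:
author | AVG(sold)
-------+----------
Asimov | 37752    
Austen | 35087    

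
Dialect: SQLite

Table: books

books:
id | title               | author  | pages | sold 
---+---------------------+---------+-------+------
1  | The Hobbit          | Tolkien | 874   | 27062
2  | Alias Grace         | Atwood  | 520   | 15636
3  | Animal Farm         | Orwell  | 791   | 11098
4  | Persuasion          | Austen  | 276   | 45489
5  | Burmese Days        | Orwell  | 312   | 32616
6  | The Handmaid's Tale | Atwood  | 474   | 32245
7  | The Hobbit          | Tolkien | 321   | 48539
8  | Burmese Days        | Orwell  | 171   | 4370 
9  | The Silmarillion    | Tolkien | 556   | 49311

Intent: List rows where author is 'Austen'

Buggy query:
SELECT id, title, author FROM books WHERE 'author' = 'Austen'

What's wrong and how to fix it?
Bug: Single quotes denote string literals in SQL; the column name is being compared as a constant string

Fix: Reference the column as author without single quotes

Corrected query:
SELECT id, title, author FROM books WHERE author = 'Austen'

Result:
id | title      | author
---+------------+-------
4  | Persuasion | Austen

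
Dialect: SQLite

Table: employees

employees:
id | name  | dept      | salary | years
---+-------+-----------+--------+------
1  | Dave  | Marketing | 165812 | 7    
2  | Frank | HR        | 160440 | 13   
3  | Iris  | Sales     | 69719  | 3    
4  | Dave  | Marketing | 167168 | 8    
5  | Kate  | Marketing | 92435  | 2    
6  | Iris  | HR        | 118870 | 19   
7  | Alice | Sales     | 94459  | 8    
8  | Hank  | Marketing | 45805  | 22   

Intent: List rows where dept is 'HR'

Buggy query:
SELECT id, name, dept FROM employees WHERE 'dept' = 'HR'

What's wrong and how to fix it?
Bug: 'dept' in single quotes is a string literal, not the column; the comparison is literal-vs-literal and never true

Fix: Remove the quotes around the column name (or use double quotes for an identifier)

Corrected query:
SELECT id, name, dept FROM employees WHERE dept = 'HR'

Result:
id | name  | dept
---+-------+-----
2  | Frank | HR  
6  | Iris  | HR  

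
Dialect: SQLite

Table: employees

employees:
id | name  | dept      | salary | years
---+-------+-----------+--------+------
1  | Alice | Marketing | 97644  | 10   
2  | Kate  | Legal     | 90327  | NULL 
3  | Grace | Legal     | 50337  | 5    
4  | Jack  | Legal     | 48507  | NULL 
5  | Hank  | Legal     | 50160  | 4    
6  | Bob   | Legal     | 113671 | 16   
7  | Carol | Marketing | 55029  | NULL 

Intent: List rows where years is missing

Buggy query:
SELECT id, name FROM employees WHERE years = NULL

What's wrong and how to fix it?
Bug: '= NULL' is always unknown in SQL three-valued logic, so no rows match

Fix: Replace '= NULL' with 'IS NULL'

Corrected query:
SELECT id, name FROM employees WHERE years IS NULL

Result:
id | name 
---+------
2  | Kate 
4  | Jack 
7  | Carol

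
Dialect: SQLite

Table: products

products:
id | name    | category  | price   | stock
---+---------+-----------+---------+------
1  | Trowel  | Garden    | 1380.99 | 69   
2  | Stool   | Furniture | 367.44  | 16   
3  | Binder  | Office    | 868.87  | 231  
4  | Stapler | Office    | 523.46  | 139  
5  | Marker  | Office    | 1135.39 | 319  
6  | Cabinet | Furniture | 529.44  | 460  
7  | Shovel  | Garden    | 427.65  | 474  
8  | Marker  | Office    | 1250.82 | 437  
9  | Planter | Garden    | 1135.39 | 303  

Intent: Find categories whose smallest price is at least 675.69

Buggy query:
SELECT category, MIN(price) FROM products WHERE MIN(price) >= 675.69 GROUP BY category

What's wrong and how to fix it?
Bug: Aggregates like MIN are computed per group after WHERE runs

Fix: Replace WHERE with HAVING after the GROUP BY

Corrected query:
SELECT category, MIN(price) FROM products GROUP BY category HAVING MIN(price) >= 675.69

Result:
(no rows)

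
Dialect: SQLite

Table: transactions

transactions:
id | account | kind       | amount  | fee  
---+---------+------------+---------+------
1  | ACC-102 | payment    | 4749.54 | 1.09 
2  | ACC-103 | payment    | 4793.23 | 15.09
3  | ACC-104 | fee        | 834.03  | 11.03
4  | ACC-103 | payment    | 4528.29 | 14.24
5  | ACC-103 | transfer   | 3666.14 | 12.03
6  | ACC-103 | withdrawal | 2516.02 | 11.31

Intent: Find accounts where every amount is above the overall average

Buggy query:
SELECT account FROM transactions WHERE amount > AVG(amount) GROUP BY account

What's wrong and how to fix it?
Bug: AVG() is an aggregate; it can't sit directly in WHERE

Fix: Use a subquery for AVG and a HAVING MIN(...) filter so the condition holds for every row in the group

Corrected query:
SELECT account FROM transactions GROUP BY account HAVING MIN(amount) > (SELECT AVG(amount) FROM transactions)

Result:
account
-------
ACC-102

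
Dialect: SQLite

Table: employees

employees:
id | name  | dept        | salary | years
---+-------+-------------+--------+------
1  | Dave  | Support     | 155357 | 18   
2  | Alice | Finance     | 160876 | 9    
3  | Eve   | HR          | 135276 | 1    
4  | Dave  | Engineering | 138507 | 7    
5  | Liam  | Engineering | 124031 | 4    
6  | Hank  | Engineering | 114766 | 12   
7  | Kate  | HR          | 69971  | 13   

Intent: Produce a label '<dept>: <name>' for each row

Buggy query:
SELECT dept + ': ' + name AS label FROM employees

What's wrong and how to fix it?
Bug: '+' is numeric addition; on text columns SQLite converts them to 0 instead of concatenating

Fix: Use the || operator for string concatenation

Corrected query:
SELECT dept || ': ' || name AS label FROM employees

Result:
label            
-----------------
Support: Dave    
Finance: Alice   
HR: Eve          
Engineering: Dave
Engineering: Liam
Engineering: Hank
HR: Kate         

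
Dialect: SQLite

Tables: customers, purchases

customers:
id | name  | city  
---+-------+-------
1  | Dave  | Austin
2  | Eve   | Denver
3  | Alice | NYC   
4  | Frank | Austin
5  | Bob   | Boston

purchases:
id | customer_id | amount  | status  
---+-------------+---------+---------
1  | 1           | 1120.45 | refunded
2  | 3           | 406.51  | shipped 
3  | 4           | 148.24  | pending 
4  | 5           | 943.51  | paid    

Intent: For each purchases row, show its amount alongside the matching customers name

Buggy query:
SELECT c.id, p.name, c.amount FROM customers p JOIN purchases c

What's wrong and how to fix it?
Bug: JOIN with no ON clause produces a cartesian product; every purchases row pairs with every customers row

Fix: Add ON c.customer_id = p.id to the JOIN

Corrected query:
SELECT c.id, p.name, c.amount FROM customers p JOIN purchases c ON c.customer_id = p.id

Result:
id | name  | amount 
---+-------+--------
1  | Dave  | 1120.45
2  | Alice | 406.51 
3  | Frank | 148.24 
4  | Bob   | 943.51 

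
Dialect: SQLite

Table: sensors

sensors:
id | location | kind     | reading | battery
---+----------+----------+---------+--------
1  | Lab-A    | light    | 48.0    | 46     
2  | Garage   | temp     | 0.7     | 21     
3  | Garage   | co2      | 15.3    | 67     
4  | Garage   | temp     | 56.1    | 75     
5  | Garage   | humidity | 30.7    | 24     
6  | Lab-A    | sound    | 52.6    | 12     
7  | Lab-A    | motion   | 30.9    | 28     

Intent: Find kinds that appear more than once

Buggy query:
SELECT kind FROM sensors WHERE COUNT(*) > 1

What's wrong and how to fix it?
Bug: WHERE can't reference COUNT(*); aggregates are computed after WHERE

Fix: GROUP BY kind, then filter groups with HAVING COUNT(*) > 1

Corrected query:
SELECT kind FROM sensors GROUP BY kind HAVING COUNT(*) > 1

Result:
kind
----
temp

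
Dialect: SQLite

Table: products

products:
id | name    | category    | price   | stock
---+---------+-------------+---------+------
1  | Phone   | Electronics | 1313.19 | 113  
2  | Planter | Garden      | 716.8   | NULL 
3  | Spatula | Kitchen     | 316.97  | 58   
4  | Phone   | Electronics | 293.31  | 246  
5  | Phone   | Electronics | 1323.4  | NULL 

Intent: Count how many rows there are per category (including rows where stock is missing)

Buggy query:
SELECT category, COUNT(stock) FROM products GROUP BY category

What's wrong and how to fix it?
Bug: COUNT(stock) skips NULLs, so groups with missing stock are undercounted

Fix: Replace COUNT(stock) with COUNT(*)

Corrected query:
SELECT category, COUNT(*) FROM products GROUP BY category

Result:
category    | COUNT(*)
------------+---------
Electronics | 3       
Garden      | 1       
Kitchen     | 1       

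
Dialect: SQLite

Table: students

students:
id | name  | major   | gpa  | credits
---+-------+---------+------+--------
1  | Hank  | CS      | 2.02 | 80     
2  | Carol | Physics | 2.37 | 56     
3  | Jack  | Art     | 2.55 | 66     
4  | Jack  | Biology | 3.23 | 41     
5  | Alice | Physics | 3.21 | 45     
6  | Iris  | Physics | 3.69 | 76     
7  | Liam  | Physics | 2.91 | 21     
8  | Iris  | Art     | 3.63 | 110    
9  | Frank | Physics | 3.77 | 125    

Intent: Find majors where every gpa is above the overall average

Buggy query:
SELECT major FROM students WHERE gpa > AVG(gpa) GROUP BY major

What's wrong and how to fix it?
Bug: AVG() is an aggregate; it can't sit directly in WHERE

Fix: Compute the overall average in a scalar subquery and compare each group's MIN against it in HAVING

Corrected query:
SELECT major FROM students GROUP BY major HAVING MIN(gpa) > (SELECT AVG(gpa) FROM students)

Result:
major  
-------
Biology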